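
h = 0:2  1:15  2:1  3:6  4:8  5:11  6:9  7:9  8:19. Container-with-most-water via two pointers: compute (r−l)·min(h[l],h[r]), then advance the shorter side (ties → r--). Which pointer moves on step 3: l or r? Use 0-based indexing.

[0,8] min(2,19)*8=16 best=16 * → l++
[1,8] min(15,19)*7=105 best=105 * → l++
[2,8] min(1,19)*6=6 best=105 → l++

l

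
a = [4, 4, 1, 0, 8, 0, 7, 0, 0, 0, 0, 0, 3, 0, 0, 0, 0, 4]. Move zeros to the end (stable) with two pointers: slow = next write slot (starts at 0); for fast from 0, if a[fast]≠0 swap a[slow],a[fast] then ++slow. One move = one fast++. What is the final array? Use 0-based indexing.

(s=0,f=0) a[fast]=4≠0 swap→a[0]=4 → slow++,fast++
(s=1,f=1) a[fast]=4≠0 swap→a[1]=4 → slow++,fast++
(s=2,f=2) a[fast]=1≠0 swap→a[2]=1 → slow++,fast++
(s=3,f=3) a[fast]=0 → fast++
(s=3,f=4) a[fast]=8≠0 swap→a[3]=8 → slow++,fast++
(s=4,f=5) a[fast]=0 → fast++
(s=4,f=6) a[fast]=7≠0 swap→a[4]=7 → slow++,fast++
(s=5,f=7) a[fast]=0 → fast++
(s=5,f=8) a[fast]=0 → fast++
(s=5,f=9) a[fast]=0 → fast++
(s=5,f=10) a[fast]=0 → fast++
(s=5,f=11) a[fast]=0 → fast++
(s=5,f=12) a[fast]=3≠0 swap→a[5]=3 → slow++,fast++
(s=6,f=13) a[fast]=0 → fast++
(s=6,f=14) a[fast]=0 → fast++
(s=6,f=15) a[fast]=0 → fast++
(s=6,f=16) a[fast]=0 → fast++
(s=6,f=17) a[fast]=4≠0 swap→a[6]=4 → slow++,fast++

[4, 4, 1, 8, 7, 3, 4, 0, 0, 0, 0, 0, 0, 0, 0, 0, 0, 0]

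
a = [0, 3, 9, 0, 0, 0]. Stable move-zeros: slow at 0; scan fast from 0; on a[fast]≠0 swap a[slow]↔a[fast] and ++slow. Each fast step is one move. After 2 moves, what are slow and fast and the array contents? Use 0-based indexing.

slow=1, fast=2, a=[3, 0, 9, 0, 0, 0]

(s=0,f=0) a[fast]=0 → fast++
(s=0,f=1) a[fast]=3≠0 swap→a[0]=3 → slow++,fast++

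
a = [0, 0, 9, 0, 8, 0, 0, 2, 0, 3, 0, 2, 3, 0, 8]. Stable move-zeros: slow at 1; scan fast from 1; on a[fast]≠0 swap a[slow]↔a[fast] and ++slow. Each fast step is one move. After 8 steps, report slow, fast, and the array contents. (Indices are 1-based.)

(s=1,f=1) a[fast]=0 → fast++
(s=1,f=2) a[fast]=0 → fast++
(s=1,f=3) a[fast]=9≠0 swap→a[1]=9 → slow++,fast++
(s=2,f=4) a[fast]=0 → fast++
(s=2,f=5) a[fast]=8≠0 swap→a[2]=8 → slow++,fast++
(s=3,f=6) a[fast]=0 → fast++
(s=3,f=7) a[fast]=0 → fast++
(s=3,f=8) a[fast]=2≠0 swap→a[3]=2 → slow++,fast++

slow=4, fast=9, a=[9, 8, 2, 0, 0, 0, 0, 0, 0, 3, 0, 2, 3, 0, 8]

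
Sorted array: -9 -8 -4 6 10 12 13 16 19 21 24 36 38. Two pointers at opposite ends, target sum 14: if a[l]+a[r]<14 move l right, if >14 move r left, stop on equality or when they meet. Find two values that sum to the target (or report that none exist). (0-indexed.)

l=0 r=12: -9+38=29 >14, r--
l=0 r=11: -9+36=27 >14, r--
l=0 r=10: -9+24=15 >14, r--
l=0 r=9: -9+21=12 <14, l++
l=1 r=9: -8+21=13 <14, l++
l=2 r=9: -4+21=17 >14, r--
l=2 r=8: -4+19=15 >14, r--
l=2 r=7: -4+16=12 <14, l++
l=3 r=7: 6+16=22 >14, r--
l=3 r=6: 6+13=19 >14, r--
l=3 r=5: 6+12=18 >14, r--
l=3 r=4: 6+10=16 >14, r--

no pair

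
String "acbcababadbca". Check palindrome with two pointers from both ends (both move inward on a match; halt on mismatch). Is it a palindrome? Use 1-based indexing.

not a palindrome (mismatch at 4,10)

l=1 r=13: 'a'=='a', l++,r--
l=2 r=12: 'c'=='c', l++,r--
l=3 r=11: 'b'=='b', l++,r--
l=4 r=10: 'c'!='d', stop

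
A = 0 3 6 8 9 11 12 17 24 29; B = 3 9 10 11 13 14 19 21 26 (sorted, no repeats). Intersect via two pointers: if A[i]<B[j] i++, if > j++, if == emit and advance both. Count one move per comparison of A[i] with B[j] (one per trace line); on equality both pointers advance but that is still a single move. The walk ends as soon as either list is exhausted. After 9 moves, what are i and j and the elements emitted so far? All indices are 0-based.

i=7, j=5, emitted=[3, 9, 11]

[i=0,j=0] 0<3 → i++
[i=1,j=0] 3==3 emit → i++,j++
[i=2,j=1] 6<9 → i++
[i=3,j=1] 8<9 → i++
[i=4,j=1] 9==9 emit → i++,j++
[i=5,j=2] 11>10 → j++
[i=5,j=3] 11==11 emit → i++,j++
[i=6,j=4] 12<13 → i++
[i=7,j=4] 17>13 → j++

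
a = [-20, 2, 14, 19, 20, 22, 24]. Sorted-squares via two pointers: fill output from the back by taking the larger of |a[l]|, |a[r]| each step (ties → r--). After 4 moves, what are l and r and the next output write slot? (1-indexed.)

[1,7] |-20|<=|24| out[7]=576 → r--
[1,6] |-20|<=|22| out[6]=484 → r--
[1,5] |-20|<=|20| out[5]=400 → r--
[1,4] |-20|>|19| out[4]=400 → l++

l=2, r=4, next write slot=3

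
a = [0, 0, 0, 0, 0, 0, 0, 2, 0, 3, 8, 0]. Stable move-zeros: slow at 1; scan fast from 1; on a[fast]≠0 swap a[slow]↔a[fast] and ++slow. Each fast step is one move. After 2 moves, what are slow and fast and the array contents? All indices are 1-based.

slow=1, fast=3, a=[0, 0, 0, 0, 0, 0, 0, 2, 0, 3, 8, 0]

(s=1,f=1) a[fast]=0 → fast++
(s=1,f=2) a[fast]=0 → fast++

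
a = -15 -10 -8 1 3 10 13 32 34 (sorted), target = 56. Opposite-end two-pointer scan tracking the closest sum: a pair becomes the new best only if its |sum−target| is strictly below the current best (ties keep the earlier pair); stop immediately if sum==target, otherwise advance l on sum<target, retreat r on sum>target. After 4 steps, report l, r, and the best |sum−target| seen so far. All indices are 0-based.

l=0 r=8: -15+34=19 d=37 *, l++
l=1 r=8: -10+34=24 d=32 *, l++
l=2 r=8: -8+34=26 d=30 *, l++
l=3 r=8: 1+34=35 d=21 *, l++

l=4, r=8, best |Δ|=21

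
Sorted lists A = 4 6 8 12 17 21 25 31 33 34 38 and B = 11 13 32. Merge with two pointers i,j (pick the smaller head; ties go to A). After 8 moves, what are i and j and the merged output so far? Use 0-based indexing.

[i=0,j=0] A[i]=4<=B[j]=11 take 4 → i++
[i=1,j=0] A[i]=6<=B[j]=11 take 6 → i++
[i=2,j=0] A[i]=8<=B[j]=11 take 8 → i++
[i=3,j=0] A[i]=12>B[j]=11 take 11 → j++
[i=3,j=1] A[i]=12<=B[j]=13 take 12 → i++
[i=4,j=1] A[i]=17>B[j]=13 take 13 → j++
[i=4,j=2] A[i]=17<=B[j]=32 take 17 → i++
[i=5,j=2] A[i]=21<=B[j]=32 take 21 → i++

i=6, j=2, merged so far=[4, 6, 8, 11, 12, 13, 17, 21]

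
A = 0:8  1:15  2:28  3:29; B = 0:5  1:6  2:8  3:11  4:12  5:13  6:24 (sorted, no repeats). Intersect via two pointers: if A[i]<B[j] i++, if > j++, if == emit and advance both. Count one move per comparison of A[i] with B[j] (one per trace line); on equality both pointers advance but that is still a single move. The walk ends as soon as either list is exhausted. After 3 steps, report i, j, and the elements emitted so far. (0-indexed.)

i=1, j=3, emitted=[8]

i=0 j=0: 8>5, j++
i=0 j=1: 8>6, j++
i=0 j=2: 8==8 emit, i++,j++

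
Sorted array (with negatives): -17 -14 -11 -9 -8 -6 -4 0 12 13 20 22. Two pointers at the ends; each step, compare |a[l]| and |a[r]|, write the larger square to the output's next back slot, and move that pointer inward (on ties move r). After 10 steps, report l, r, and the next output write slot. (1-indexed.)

l=7, r=8, next write slot=2

l=1 r=12: |-17|<=|22| out[12]=484, r--
l=1 r=11: |-17|<=|20| out[11]=400, r--
l=1 r=10: |-17|>|13| out[10]=289, l++
l=2 r=10: |-14|>|13| out[9]=196, l++
l=3 r=10: |-11|<=|13| out[8]=169, r--
l=3 r=9: |-11|<=|12| out[7]=144, r--
l=3 r=8: |-11|>|0| out[6]=121, l++
l=4 r=8: |-9|>|0| out[5]=81, l++
l=5 r=8: |-8|>|0| out[4]=64, l++
l=6 r=8: |-6|>|0| out[3]=36, l++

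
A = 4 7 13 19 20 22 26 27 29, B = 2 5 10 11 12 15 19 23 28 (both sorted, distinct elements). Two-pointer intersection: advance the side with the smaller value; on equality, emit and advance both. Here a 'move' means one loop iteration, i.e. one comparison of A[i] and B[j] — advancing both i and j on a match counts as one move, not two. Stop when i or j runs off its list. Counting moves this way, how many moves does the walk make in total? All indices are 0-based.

i=0 j=0: 4>2, j++
i=0 j=1: 4<5, i++
i=1 j=1: 7>5, j++
i=1 j=2: 7<10, i++
i=2 j=2: 13>10, j++
i=2 j=3: 13>11, j++
i=2 j=4: 13>12, j++
i=2 j=5: 13<15, i++
i=3 j=5: 19>15, j++
i=3 j=6: 19==19 emit, i++,j++
i=4 j=7: 20<23, i++
i=5 j=7: 22<23, i++
i=6 j=7: 26>23, j++
i=6 j=8: 26<28, i++
i=7 j=8: 27<28, i++
i=8 j=8: 29>28, j++

16 moves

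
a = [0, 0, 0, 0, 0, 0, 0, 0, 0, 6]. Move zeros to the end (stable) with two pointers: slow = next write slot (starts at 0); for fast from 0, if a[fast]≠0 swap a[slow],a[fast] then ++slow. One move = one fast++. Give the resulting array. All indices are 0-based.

[6, 0, 0, 0, 0, 0, 0, 0, 0, 0]

(s=0,f=0) a[fast]=0 → fast++
(s=0,f=1) a[fast]=0 → fast++
(s=0,f=2) a[fast]=0 → fast++
(s=0,f=3) a[fast]=0 → fast++
(s=0,f=4) a[fast]=0 → fast++
(s=0,f=5) a[fast]=0 → fast++
(s=0,f=6) a[fast]=0 → fast++
(s=0,f=7) a[fast]=0 → fast++
(s=0,f=8) a[fast]=0 → fast++
(s=0,f=9) a[fast]=6≠0 swap→a[0]=6 → slow++,fast++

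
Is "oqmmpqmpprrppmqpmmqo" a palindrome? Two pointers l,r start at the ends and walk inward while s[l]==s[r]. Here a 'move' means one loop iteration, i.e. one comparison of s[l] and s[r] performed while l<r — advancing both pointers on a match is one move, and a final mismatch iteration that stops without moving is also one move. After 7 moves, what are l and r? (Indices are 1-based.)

l=8, r=13

[1,20] 'o'=='o' → l++,r--
[2,19] 'q'=='q' → l++,r--
[3,18] 'm'=='m' → l++,r--
[4,17] 'm'=='m' → l++,r--
[5,16] 'p'=='p' → l++,r--
[6,15] 'q'=='q' → l++,r--
[7,14] 'm'=='m' → l++,r--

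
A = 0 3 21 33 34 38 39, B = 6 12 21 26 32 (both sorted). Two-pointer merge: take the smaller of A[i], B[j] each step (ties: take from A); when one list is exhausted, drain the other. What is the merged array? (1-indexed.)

[i=1,j=1] A[i]=0<=B[j]=6 take 0 → i++
[i=2,j=1] A[i]=3<=B[j]=6 take 3 → i++
[i=3,j=1] A[i]=21>B[j]=6 take 6 → j++
[i=3,j=2] A[i]=21>B[j]=12 take 12 → j++
[i=3,j=3] A[i]=21<=B[j]=21 take 21 → i++
[i=4,j=3] A[i]=33>B[j]=21 take 21 → j++
[i=4,j=4] A[i]=33>B[j]=26 take 26 → j++
[i=4,j=5] A[i]=33>B[j]=32 take 32 → j++
[i=4,j=6] B done, take A[i]=33 → i++
[i=5,j=6] B done, take A[i]=34 → i++
[i=6,j=6] B done, take A[i]=38 → i++
[i=7,j=6] B done, take A[i]=39 → i++

[0, 3, 6, 12, 21, 21, 26, 32, 33, 34, 38, 39]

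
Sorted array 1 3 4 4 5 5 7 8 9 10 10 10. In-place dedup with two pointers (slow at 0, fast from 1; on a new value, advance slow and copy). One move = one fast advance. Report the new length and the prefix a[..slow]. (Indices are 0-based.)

length 8; prefix = [1, 3, 4, 5, 7, 8, 9, 10]

(s=0,f=1) a[fast]=3≠a[slow]=1 write a[1]=3 → slow++,fast++
(s=1,f=2) a[fast]=4≠a[slow]=3 write a[2]=4 → slow++,fast++
(s=2,f=3) a[fast]=4=a[slow] dup → fast++
(s=2,f=4) a[fast]=5≠a[slow]=4 write a[3]=5 → slow++,fast++
(s=3,f=5) a[fast]=5=a[slow] dup → fast++
(s=3,f=6) a[fast]=7≠a[slow]=5 write a[4]=7 → slow++,fast++
(s=4,f=7) a[fast]=8≠a[slow]=7 write a[5]=8 → slow++,fast++
(s=5,f=8) a[fast]=9≠a[slow]=8 write a[6]=9 → slow++,fast++
(s=6,f=9) a[fast]=10≠a[slow]=9 write a[7]=10 → slow++,fast++
(s=7,f=10) a[fast]=10=a[slow] dup → fast++
(s=7,f=11) a[fast]=10=a[slow] dup → fast++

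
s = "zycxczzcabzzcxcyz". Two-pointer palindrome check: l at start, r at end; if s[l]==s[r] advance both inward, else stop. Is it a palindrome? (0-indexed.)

l=0 r=16: 'z'=='z', l++,r--
l=1 r=15: 'y'=='y', l++,r--
l=2 r=14: 'c'=='c', l++,r--
l=3 r=13: 'x'=='x', l++,r--
l=4 r=12: 'c'=='c', l++,r--
l=5 r=11: 'z'=='z', l++,r--
l=6 r=10: 'z'=='z', l++,r--
l=7 r=9: 'c'!='b', stop

not a palindrome (mismatch at 7,9)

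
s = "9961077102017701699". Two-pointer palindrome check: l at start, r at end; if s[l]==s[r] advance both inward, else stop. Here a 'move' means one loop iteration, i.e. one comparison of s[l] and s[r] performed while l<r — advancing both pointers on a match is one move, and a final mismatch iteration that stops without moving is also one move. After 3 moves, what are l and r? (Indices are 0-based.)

l=0 r=18: '9'=='9', l++,r--
l=1 r=17: '9'=='9', l++,r--
l=2 r=16: '6'=='6', l++,r--

l=3, r=15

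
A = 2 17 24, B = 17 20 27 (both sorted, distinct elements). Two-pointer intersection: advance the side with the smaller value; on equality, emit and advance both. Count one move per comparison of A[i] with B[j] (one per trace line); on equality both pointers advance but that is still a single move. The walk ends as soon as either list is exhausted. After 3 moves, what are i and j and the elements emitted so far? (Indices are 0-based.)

i=2, j=2, emitted=[17]

[i=0,j=0] 2<17 → i++
[i=1,j=0] 17==17 emit → i++,j++
[i=2,j=1] 24>20 → j++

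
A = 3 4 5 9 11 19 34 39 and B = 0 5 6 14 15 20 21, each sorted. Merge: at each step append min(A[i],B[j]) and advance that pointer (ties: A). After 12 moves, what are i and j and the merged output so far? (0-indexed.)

i=6, j=6, merged so far=[0, 3, 4, 5, 5, 6, 9, 11, 14, 15, 19, 20]

[i=0,j=0] A[i]=3>B[j]=0 take 0 → j++
[i=0,j=1] A[i]=3<=B[j]=5 take 3 → i++
[i=1,j=1] A[i]=4<=B[j]=5 take 4 → i++
[i=2,j=1] A[i]=5<=B[j]=5 take 5 → i++
[i=3,j=1] A[i]=9>B[j]=5 take 5 → j++
[i=3,j=2] A[i]=9>B[j]=6 take 6 → j++
[i=3,j=3] A[i]=9<=B[j]=14 take 9 → i++
[i=4,j=3] A[i]=11<=B[j]=14 take 11 → i++
[i=5,j=3] A[i]=19>B[j]=14 take 14 → j++
[i=5,j=4] A[i]=19>B[j]=15 take 15 → j++
[i=5,j=5] A[i]=19<=B[j]=20 take 19 → i++
[i=6,j=5] A[i]=34>B[j]=20 take 20 → j++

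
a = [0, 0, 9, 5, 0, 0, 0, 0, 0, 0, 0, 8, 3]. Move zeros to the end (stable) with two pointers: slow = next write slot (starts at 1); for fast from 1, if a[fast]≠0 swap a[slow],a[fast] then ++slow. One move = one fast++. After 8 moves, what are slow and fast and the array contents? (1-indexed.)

(s=1,f=1) a[fast]=0 → fast++
(s=1,f=2) a[fast]=0 → fast++
(s=1,f=3) a[fast]=9≠0 swap→a[1]=9 → slow++,fast++
(s=2,f=4) a[fast]=5≠0 swap→a[2]=5 → slow++,fast++
(s=3,f=5) a[fast]=0 → fast++
(s=3,f=6) a[fast]=0 → fast++
(s=3,f=7) a[fast]=0 → fast++
(s=3,f=8) a[fast]=0 → fast++

slow=3, fast=9, a=[9, 5, 0, 0, 0, 0, 0, 0, 0, 0, 0, 8, 3]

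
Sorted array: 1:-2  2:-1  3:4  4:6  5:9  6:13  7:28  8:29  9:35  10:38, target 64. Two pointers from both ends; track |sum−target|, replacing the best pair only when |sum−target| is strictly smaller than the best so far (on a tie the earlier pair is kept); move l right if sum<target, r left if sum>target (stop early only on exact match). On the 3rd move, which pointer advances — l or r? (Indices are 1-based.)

l

[1,10] -2+38=36 d=28 * → l++
[2,10] -1+38=37 d=27 * → l++
[3,10] 4+38=42 d=22 * → l++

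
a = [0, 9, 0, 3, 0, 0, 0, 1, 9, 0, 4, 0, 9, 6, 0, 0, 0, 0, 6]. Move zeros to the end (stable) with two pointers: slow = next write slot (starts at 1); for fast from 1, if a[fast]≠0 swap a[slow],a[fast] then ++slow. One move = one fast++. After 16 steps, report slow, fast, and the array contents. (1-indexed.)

(s=1,f=1) a[fast]=0 → fast++
(s=1,f=2) a[fast]=9≠0 swap→a[1]=9 → slow++,fast++
(s=2,f=3) a[fast]=0 → fast++
(s=2,f=4) a[fast]=3≠0 swap→a[2]=3 → slow++,fast++
(s=3,f=5) a[fast]=0 → fast++
(s=3,f=6) a[fast]=0 → fast++
(s=3,f=7) a[fast]=0 → fast++
(s=3,f=8) a[fast]=1≠0 swap→a[3]=1 → slow++,fast++
(s=4,f=9) a[fast]=9≠0 swap→a[4]=9 → slow++,fast++
(s=5,f=10) a[fast]=0 → fast++
(s=5,f=11) a[fast]=4≠0 swap→a[5]=4 → slow++,fast++
(s=6,f=12) a[fast]=0 → fast++
(s=6,f=13) a[fast]=9≠0 swap→a[6]=9 → slow++,fast++
(s=7,f=14) a[fast]=6≠0 swap→a[7]=6 → slow++,fast++
(s=8,f=15) a[fast]=0 → fast++
(s=8,f=16) a[fast]=0 → fast++

slow=8, fast=17, a=[9, 3, 1, 9, 4, 9, 6, 0, 0, 0, 0, 0, 0, 0, 0, 0, 0, 0, 6]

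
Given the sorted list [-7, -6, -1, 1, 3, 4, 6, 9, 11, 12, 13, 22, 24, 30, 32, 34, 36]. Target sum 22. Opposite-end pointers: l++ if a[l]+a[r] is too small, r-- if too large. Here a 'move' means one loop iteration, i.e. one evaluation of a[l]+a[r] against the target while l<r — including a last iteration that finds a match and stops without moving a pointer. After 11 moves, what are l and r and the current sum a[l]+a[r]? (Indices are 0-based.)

l=5, r=10, sum=17

[0,16] -7+36=29 >22 → r--
[0,15] -7+34=27 >22 → r--
[0,14] -7+32=25 >22 → r--
[0,13] -7+30=23 >22 → r--
[0,12] -7+24=17 <22 → l++
[1,12] -6+24=18 <22 → l++
[2,12] -1+24=23 >22 → r--
[2,11] -1+22=21 <22 → l++
[3,11] 1+22=23 >22 → r--
[3,10] 1+13=14 <22 → l++
[4,10] 3+13=16 <22 → l++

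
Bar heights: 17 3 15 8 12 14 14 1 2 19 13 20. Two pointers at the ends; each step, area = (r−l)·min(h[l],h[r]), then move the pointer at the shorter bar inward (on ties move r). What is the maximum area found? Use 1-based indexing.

l=1 r=12: min(17,20)*11=187 best=187 *, l++
l=2 r=12: min(3,20)*10=30 best=187, l++
l=3 r=12: min(15,20)*9=135 best=187, l++
l=4 r=12: min(8,20)*8=64 best=187, l++
l=5 r=12: min(12,20)*7=84 best=187, l++
l=6 r=12: min(14,20)*6=84 best=187, l++
l=7 r=12: min(14,20)*5=70 best=187, l++
l=8 r=12: min(1,20)*4=4 best=187, l++
l=9 r=12: min(2,20)*3=6 best=187, l++
l=10 r=12: min(19,20)*2=38 best=187, l++
l=11 r=12: min(13,20)*1=13 best=187, l++

max area = 187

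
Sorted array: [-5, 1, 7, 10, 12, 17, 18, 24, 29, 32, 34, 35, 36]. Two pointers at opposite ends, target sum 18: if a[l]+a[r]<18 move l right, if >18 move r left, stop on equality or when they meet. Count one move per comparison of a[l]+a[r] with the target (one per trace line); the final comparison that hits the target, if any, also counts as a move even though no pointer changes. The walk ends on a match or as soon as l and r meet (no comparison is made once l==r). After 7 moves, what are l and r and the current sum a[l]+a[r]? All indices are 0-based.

[0,12] -5+36=31 >18 → r--
[0,11] -5+35=30 >18 → r--
[0,10] -5+34=29 >18 → r--
[0,9] -5+32=27 >18 → r--
[0,8] -5+29=24 >18 → r--
[0,7] -5+24=19 >18 → r--
[0,6] -5+18=13 <18 → l++

l=1, r=6, sum=19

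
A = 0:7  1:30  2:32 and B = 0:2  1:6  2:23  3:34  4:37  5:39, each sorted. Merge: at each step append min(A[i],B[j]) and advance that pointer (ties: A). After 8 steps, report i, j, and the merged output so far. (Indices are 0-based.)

i=3, j=5, merged so far=[2, 6, 7, 23, 30, 32, 34, 37]

[i=0,j=0] A[i]=7>B[j]=2 take 2 → j++
[i=0,j=1] A[i]=7>B[j]=6 take 6 → j++
[i=0,j=2] A[i]=7<=B[j]=23 take 7 → i++
[i=1,j=2] A[i]=30>B[j]=23 take 23 → j++
[i=1,j=3] A[i]=30<=B[j]=34 take 30 → i++
[i=2,j=3] A[i]=32<=B[j]=34 take 32 → i++
[i=3,j=3] A done, take B[j]=34 → j++
[i=3,j=4] A done, take B[j]=37 → j++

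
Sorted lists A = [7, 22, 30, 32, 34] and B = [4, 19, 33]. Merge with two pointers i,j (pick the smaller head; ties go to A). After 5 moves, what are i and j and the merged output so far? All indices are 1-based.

i=4, j=3, merged so far=[4, 7, 19, 22, 30]

[i=1,j=1] A[i]=7>B[j]=4 take 4 → j++
[i=1,j=2] A[i]=7<=B[j]=19 take 7 → i++
[i=2,j=2] A[i]=22>B[j]=19 take 19 → j++
[i=2,j=3] A[i]=22<=B[j]=33 take 22 → i++
[i=3,j=3] A[i]=30<=B[j]=33 take 30 → i++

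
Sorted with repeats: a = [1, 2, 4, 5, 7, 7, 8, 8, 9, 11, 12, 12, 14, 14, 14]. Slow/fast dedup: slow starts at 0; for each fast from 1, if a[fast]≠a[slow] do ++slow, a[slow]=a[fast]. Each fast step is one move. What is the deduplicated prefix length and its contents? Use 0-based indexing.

length 10; prefix = [1, 2, 4, 5, 7, 8, 9, 11, 12, 14]

slow=0 fast=1: a[fast]=2≠a[slow]=1 write a[1]=2, slow++,fast++
slow=1 fast=2: a[fast]=4≠a[slow]=2 write a[2]=4, slow++,fast++
slow=2 fast=3: a[fast]=5≠a[slow]=4 write a[3]=5, slow++,fast++
slow=3 fast=4: a[fast]=7≠a[slow]=5 write a[4]=7, slow++,fast++
slow=4 fast=5: a[fast]=7=a[slow] dup, fast++
slow=4 fast=6: a[fast]=8≠a[slow]=7 write a[5]=8, slow++,fast++
slow=5 fast=7: a[fast]=8=a[slow] dup, fast++
slow=5 fast=8: a[fast]=9≠a[slow]=8 write a[6]=9, slow++,fast++
slow=6 fast=9: a[fast]=11≠a[slow]=9 write a[7]=11, slow++,fast++
slow=7 fast=10: a[fast]=12≠a[slow]=11 write a[8]=12, slow++,fast++
slow=8 fast=11: a[fast]=12=a[slow] dup, fast++
slow=8 fast=12: a[fast]=14≠a[slow]=12 write a[9]=14, slow++,fast++
slow=9 fast=13: a[fast]=14=a[slow] dup, fast++
slow=9 fast=14: a[fast]=14=a[slow] dup, fast++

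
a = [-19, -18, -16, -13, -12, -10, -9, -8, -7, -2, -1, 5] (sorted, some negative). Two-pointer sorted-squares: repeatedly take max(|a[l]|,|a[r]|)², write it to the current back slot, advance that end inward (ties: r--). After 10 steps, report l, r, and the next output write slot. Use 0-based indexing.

l=9, r=10, next write slot=1

[0,11] |-19|>|5| out[11]=361 → l++
[1,11] |-18|>|5| out[10]=324 → l++
[2,11] |-16|>|5| out[9]=256 → l++
[3,11] |-13|>|5| out[8]=169 → l++
[4,11] |-12|>|5| out[7]=144 → l++
[5,11] |-10|>|5| out[6]=100 → l++
[6,11] |-9|>|5| out[5]=81 → l++
[7,11] |-8|>|5| out[4]=64 → l++
[8,11] |-7|>|5| out[3]=49 → l++
[9,11] |-2|<=|5| out[2]=25 → r--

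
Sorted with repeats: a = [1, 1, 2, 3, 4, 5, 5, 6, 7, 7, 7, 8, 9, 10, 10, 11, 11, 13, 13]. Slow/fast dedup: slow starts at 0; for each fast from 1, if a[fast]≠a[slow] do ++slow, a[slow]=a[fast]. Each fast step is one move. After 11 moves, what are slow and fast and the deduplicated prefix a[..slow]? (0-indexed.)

slow=7, fast=12, prefix=[1, 2, 3, 4, 5, 6, 7, 8]

(s=0,f=1) a[fast]=1=a[slow] dup → fast++
(s=0,f=2) a[fast]=2≠a[slow]=1 write a[1]=2 → slow++,fast++
(s=1,f=3) a[fast]=3≠a[slow]=2 write a[2]=3 → slow++,fast++
(s=2,f=4) a[fast]=4≠a[slow]=3 write a[3]=4 → slow++,fast++
(s=3,f=5) a[fast]=5≠a[slow]=4 write a[4]=5 → slow++,fast++
(s=4,f=6) a[fast]=5=a[slow] dup → fast++
(s=4,f=7) a[fast]=6≠a[slow]=5 write a[5]=6 → slow++,fast++
(s=5,f=8) a[fast]=7≠a[slow]=6 write a[6]=7 → slow++,fast++
(s=6,f=9) a[fast]=7=a[slow] dup → fast++
(s=6,f=10) a[fast]=7=a[slow] dup → fast++
(s=6,f=11) a[fast]=8≠a[slow]=7 write a[7]=8 → slow++,fast++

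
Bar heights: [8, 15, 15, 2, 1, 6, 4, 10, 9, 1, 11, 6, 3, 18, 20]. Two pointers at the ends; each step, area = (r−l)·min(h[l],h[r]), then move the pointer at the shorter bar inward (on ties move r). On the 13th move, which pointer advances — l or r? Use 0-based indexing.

l

[0,14] min(8,20)*14=112 best=112 * → l++
[1,14] min(15,20)*13=195 best=195 * → l++
[2,14] min(15,20)*12=180 best=195 → l++
[3,14] min(2,20)*11=22 best=195 → l++
[4,14] min(1,20)*10=10 best=195 → l++
[5,14] min(6,20)*9=54 best=195 → l++
[6,14] min(4,20)*8=32 best=195 → l++
[7,14] min(10,20)*7=70 best=195 → l++
[8,14] min(9,20)*6=54 best=195 → l++
[9,14] min(1,20)*5=5 best=195 → l++
[10,14] min(11,20)*4=44 best=195 → l++
[11,14] min(6,20)*3=18 best=195 → l++
[12,14] min(3,20)*2=6 best=195 → l++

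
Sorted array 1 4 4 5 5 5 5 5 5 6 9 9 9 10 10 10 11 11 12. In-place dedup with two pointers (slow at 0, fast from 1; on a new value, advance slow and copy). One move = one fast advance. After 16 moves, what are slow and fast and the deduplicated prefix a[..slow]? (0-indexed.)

slow=6, fast=17, prefix=[1, 4, 5, 6, 9, 10, 11]

(s=0,f=1) a[fast]=4≠a[slow]=1 write a[1]=4 → slow++,fast++
(s=1,f=2) a[fast]=4=a[slow] dup → fast++
(s=1,f=3) a[fast]=5≠a[slow]=4 write a[2]=5 → slow++,fast++
(s=2,f=4) a[fast]=5=a[slow] dup → fast++
(s=2,f=5) a[fast]=5=a[slow] dup → fast++
(s=2,f=6) a[fast]=5=a[slow] dup → fast++
(s=2,f=7) a[fast]=5=a[slow] dup → fast++
(s=2,f=8) a[fast]=5=a[slow] dup → fast++
(s=2,f=9) a[fast]=6≠a[slow]=5 write a[3]=6 → slow++,fast++
(s=3,f=10) a[fast]=9≠a[slow]=6 write a[4]=9 → slow++,fast++
(s=4,f=11) a[fast]=9=a[slow] dup → fast++
(s=4,f=12) a[fast]=9=a[slow] dup → fast++
(s=4,f=13) a[fast]=10≠a[slow]=9 write a[5]=10 → slow++,fast++
(s=5,f=14) a[fast]=10=a[slow] dup → fast++
(s=5,f=15) a[fast]=10=a[slow] dup → fast++
(s=5,f=16) a[fast]=11≠a[slow]=10 write a[6]=11 → slow++,fast++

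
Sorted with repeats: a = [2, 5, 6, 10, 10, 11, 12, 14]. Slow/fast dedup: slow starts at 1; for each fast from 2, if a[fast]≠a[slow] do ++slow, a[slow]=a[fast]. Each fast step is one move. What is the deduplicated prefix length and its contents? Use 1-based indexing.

length 7; prefix = [2, 5, 6, 10, 11, 12, 14]

(s=1,f=2) a[fast]=5≠a[slow]=2 write a[2]=5 → slow++,fast++
(s=2,f=3) a[fast]=6≠a[slow]=5 write a[3]=6 → slow++,fast++
(s=3,f=4) a[fast]=10≠a[slow]=6 write a[4]=10 → slow++,fast++
(s=4,f=5) a[fast]=10=a[slow] dup → fast++
(s=4,f=6) a[fast]=11≠a[slow]=10 write a[5]=11 → slow++,fast++
(s=5,f=7) a[fast]=12≠a[slow]=11 write a[6]=12 → slow++,fast++
(s=6,f=8) a[fast]=14≠a[slow]=12 write a[7]=14 → slow++,fast++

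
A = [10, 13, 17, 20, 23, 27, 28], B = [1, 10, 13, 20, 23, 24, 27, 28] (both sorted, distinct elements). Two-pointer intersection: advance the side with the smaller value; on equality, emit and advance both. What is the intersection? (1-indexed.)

[i=1,j=1] 10>1 → j++
[i=1,j=2] 10==10 emit → i++,j++
[i=2,j=3] 13==13 emit → i++,j++
[i=3,j=4] 17<20 → i++
[i=4,j=4] 20==20 emit → i++,j++
[i=5,j=5] 23==23 emit → i++,j++
[i=6,j=6] 27>24 → j++
[i=6,j=7] 27==27 emit → i++,j++
[i=7,j=8] 28==28 emit → i++,j++

intersection = [10, 13, 20, 23, 27, 28]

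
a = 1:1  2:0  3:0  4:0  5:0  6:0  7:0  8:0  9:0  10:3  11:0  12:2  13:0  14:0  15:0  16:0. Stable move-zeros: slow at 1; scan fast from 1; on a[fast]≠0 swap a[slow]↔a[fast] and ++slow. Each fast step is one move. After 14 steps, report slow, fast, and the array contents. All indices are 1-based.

(s=1,f=1) a[fast]=1≠0 swap→a[1]=1 → slow++,fast++
(s=2,f=2) a[fast]=0 → fast++
(s=2,f=3) a[fast]=0 → fast++
(s=2,f=4) a[fast]=0 → fast++
(s=2,f=5) a[fast]=0 → fast++
(s=2,f=6) a[fast]=0 → fast++
(s=2,f=7) a[fast]=0 → fast++
(s=2,f=8) a[fast]=0 → fast++
(s=2,f=9) a[fast]=0 → fast++
(s=2,f=10) a[fast]=3≠0 swap→a[2]=3 → slow++,fast++
(s=3,f=11) a[fast]=0 → fast++
(s=3,f=12) a[fast]=2≠0 swap→a[3]=2 → slow++,fast++
(s=4,f=13) a[fast]=0 → fast++
(s=4,f=14) a[fast]=0 → fast++

slow=4, fast=15, a=[1, 3, 2, 0, 0, 0, 0, 0, 0, 0, 0, 0, 0, 0, 0, 0]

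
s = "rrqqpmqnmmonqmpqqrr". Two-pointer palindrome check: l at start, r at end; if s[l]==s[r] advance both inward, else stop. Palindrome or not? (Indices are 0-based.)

[0,18] 'r'=='r' → l++,r--
[1,17] 'r'=='r' → l++,r--
[2,16] 'q'=='q' → l++,r--
[3,15] 'q'=='q' → l++,r--
[4,14] 'p'=='p' → l++,r--
[5,13] 'm'=='m' → l++,r--
[6,12] 'q'=='q' → l++,r--
[7,11] 'n'=='n' → l++,r--
[8,10] 'm'!='o' → stop

not a palindrome (mismatch at 8,10)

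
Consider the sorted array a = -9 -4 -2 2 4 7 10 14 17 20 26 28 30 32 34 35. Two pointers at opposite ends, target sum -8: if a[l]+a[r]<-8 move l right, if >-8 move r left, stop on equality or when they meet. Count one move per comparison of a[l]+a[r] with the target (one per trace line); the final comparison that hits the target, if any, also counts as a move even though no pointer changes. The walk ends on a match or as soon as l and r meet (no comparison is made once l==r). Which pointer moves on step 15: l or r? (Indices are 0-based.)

l=0 r=15: -9+35=26 >-8, r--
l=0 r=14: -9+34=25 >-8, r--
l=0 r=13: -9+32=23 >-8, r--
l=0 r=12: -9+30=21 >-8, r--
l=0 r=11: -9+28=19 >-8, r--
l=0 r=10: -9+26=17 >-8, r--
l=0 r=9: -9+20=11 >-8, r--
l=0 r=8: -9+17=8 >-8, r--
l=0 r=7: -9+14=5 >-8, r--
l=0 r=6: -9+10=1 >-8, r--
l=0 r=5: -9+7=-2 >-8, r--
l=0 r=4: -9+4=-5 >-8, r--
l=0 r=3: -9+2=-7 >-8, r--
l=0 r=2: -9+-2=-11 <-8, l++
l=1 r=2: -4+-2=-6 >-8, r--

r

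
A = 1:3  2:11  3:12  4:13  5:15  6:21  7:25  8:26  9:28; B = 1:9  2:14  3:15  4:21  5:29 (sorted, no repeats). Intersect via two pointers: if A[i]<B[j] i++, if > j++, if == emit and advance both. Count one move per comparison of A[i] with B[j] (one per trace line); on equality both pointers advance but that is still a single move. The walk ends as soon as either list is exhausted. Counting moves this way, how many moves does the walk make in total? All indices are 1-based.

[i=1,j=1] 3<9 → i++
[i=2,j=1] 11>9 → j++
[i=2,j=2] 11<14 → i++
[i=3,j=2] 12<14 → i++
[i=4,j=2] 13<14 → i++
[i=5,j=2] 15>14 → j++
[i=5,j=3] 15==15 emit → i++,j++
[i=6,j=4] 21==21 emit → i++,j++
[i=7,j=5] 25<29 → i++
[i=8,j=5] 26<29 → i++
[i=9,j=5] 28<29 → i++

11 moves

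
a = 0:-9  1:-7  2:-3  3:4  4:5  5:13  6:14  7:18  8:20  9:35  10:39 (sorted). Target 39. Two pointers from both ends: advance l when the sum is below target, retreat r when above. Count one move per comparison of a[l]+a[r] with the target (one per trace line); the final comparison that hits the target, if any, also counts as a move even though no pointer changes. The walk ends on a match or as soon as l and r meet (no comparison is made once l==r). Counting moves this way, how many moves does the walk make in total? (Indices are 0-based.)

5 moves

[0,10] -9+39=30 <39 → l++
[1,10] -7+39=32 <39 → l++
[2,10] -3+39=36 <39 → l++
[3,10] 4+39=43 >39 → r--
[3,9] 4+35=39 → found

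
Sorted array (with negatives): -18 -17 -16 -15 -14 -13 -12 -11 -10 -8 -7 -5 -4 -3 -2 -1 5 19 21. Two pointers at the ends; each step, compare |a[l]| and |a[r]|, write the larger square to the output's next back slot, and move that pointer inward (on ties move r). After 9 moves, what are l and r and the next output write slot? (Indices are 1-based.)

l=8, r=17, next write slot=10

[1,19] |-18|<=|21| out[19]=441 → r--
[1,18] |-18|<=|19| out[18]=361 → r--
[1,17] |-18|>|5| out[17]=324 → l++
[2,17] |-17|>|5| out[16]=289 → l++
[3,17] |-16|>|5| out[15]=256 → l++
[4,17] |-15|>|5| out[14]=225 → l++
[5,17] |-14|>|5| out[13]=196 → l++
[6,17] |-13|>|5| out[12]=169 → l++
[7,17] |-12|>|5| out[11]=144 → l++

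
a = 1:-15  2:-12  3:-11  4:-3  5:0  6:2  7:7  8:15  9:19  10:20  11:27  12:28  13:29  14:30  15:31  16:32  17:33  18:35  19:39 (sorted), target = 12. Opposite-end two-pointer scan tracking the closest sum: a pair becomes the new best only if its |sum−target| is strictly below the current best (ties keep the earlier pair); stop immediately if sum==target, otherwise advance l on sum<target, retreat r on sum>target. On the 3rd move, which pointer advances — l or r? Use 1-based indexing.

l=1 r=19: -15+39=24 d=12 *, r--
l=1 r=18: -15+35=20 d=8 *, r--
l=1 r=17: -15+33=18 d=6 *, r--

r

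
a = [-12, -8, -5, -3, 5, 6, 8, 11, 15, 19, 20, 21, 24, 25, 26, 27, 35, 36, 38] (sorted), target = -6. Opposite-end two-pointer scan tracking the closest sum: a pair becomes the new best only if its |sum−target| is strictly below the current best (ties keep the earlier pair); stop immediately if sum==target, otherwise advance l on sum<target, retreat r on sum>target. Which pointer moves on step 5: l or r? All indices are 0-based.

r

[0,18] -12+38=26 d=32 * → r--
[0,17] -12+36=24 d=30 * → r--
[0,16] -12+35=23 d=29 * → r--
[0,15] -12+27=15 d=21 * → r--
[0,14] -12+26=14 d=20 * → r--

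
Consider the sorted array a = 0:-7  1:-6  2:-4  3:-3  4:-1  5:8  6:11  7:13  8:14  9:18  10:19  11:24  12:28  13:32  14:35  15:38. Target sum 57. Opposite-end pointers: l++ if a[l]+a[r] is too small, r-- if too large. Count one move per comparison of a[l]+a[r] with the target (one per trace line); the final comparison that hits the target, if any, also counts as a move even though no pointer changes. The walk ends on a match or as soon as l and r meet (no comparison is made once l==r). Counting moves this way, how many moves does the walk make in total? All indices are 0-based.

[0,15] -7+38=31 <57 → l++
[1,15] -6+38=32 <57 → l++
[2,15] -4+38=34 <57 → l++
[3,15] -3+38=35 <57 → l++
[4,15] -1+38=37 <57 → l++
[5,15] 8+38=46 <57 → l++
[6,15] 11+38=49 <57 → l++
[7,15] 13+38=51 <57 → l++
[8,15] 14+38=52 <57 → l++
[9,15] 18+38=56 <57 → l++
[10,15] 19+38=57 → found

11 moves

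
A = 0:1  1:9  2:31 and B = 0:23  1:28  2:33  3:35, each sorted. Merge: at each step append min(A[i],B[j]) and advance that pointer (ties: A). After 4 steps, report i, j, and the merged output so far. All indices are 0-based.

[i=0,j=0] A[i]=1<=B[j]=23 take 1 → i++
[i=1,j=0] A[i]=9<=B[j]=23 take 9 → i++
[i=2,j=0] A[i]=31>B[j]=23 take 23 → j++
[i=2,j=1] A[i]=31>B[j]=28 take 28 → j++

i=2, j=2, merged so far=[1, 9, 23, 28]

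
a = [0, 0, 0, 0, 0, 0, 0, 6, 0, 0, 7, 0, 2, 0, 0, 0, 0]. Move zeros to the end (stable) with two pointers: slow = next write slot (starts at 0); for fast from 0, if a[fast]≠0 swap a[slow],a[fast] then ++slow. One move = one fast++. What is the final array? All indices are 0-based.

(s=0,f=0) a[fast]=0 → fast++
(s=0,f=1) a[fast]=0 → fast++
(s=0,f=2) a[fast]=0 → fast++
(s=0,f=3) a[fast]=0 → fast++
(s=0,f=4) a[fast]=0 → fast++
(s=0,f=5) a[fast]=0 → fast++
(s=0,f=6) a[fast]=0 → fast++
(s=0,f=7) a[fast]=6≠0 swap→a[0]=6 → slow++,fast++
(s=1,f=8) a[fast]=0 → fast++
(s=1,f=9) a[fast]=0 → fast++
(s=1,f=10) a[fast]=7≠0 swap→a[1]=7 → slow++,fast++
(s=2,f=11) a[fast]=0 → fast++
(s=2,f=12) a[fast]=2≠0 swap→a[2]=2 → slow++,fast++
(s=3,f=13) a[fast]=0 → fast++
(s=3,f=14) a[fast]=0 → fast++
(s=3,f=15) a[fast]=0 → fast++
(s=3,f=16) a[fast]=0 → fast++

[6, 7, 2, 0, 0, 0, 0, 0, 0, 0, 0, 0, 0, 0, 0, 0, 0]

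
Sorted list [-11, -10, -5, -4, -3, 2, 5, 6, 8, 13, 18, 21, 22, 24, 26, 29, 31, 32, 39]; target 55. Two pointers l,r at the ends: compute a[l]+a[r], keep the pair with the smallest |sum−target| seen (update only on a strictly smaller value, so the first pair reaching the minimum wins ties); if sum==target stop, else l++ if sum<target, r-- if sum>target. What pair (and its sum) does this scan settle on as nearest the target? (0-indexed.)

[0,18] -11+39=28 d=27 * → l++
[1,18] -10+39=29 d=26 * → l++
[2,18] -5+39=34 d=21 * → l++
[3,18] -4+39=35 d=20 * → l++
[4,18] -3+39=36 d=19 * → l++
[5,18] 2+39=41 d=14 * → l++
[6,18] 5+39=44 d=11 * → l++
[7,18] 6+39=45 d=10 * → l++
[8,18] 8+39=47 d=8 * → l++
[9,18] 13+39=52 d=3 * → l++
[10,18] 18+39=57 d=2 * → r--
[10,17] 18+32=50 d=5 → l++
[11,17] 21+32=53 d=2 → l++
[12,17] 22+32=54 d=1 * → l++
[13,17] 24+32=56 d=1 → r--
[13,16] 24+31=55 d=0 * → stop

pair (24, 31) with sum 55 (|Δ|=0)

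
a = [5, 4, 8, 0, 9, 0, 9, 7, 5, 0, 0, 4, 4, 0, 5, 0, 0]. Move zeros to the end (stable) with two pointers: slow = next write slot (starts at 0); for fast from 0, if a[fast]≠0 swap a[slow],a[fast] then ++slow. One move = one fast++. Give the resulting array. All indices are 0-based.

(s=0,f=0) a[fast]=5≠0 swap→a[0]=5 → slow++,fast++
(s=1,f=1) a[fast]=4≠0 swap→a[1]=4 → slow++,fast++
(s=2,f=2) a[fast]=8≠0 swap→a[2]=8 → slow++,fast++
(s=3,f=3) a[fast]=0 → fast++
(s=3,f=4) a[fast]=9≠0 swap→a[3]=9 → slow++,fast++
(s=4,f=5) a[fast]=0 → fast++
(s=4,f=6) a[fast]=9≠0 swap→a[4]=9 → slow++,fast++
(s=5,f=7) a[fast]=7≠0 swap→a[5]=7 → slow++,fast++
(s=6,f=8) a[fast]=5≠0 swap→a[6]=5 → slow++,fast++
(s=7,f=9) a[fast]=0 → fast++
(s=7,f=10) a[fast]=0 → fast++
(s=7,f=11) a[fast]=4≠0 swap→a[7]=4 → slow++,fast++
(s=8,f=12) a[fast]=4≠0 swap→a[8]=4 → slow++,fast++
(s=9,f=13) a[fast]=0 → fast++
(s=9,f=14) a[fast]=5≠0 swap→a[9]=5 → slow++,fast++
(s=10,f=15) a[fast]=0 → fast++
(s=10,f=16) a[fast]=0 → fast++

[5, 4, 8, 9, 9, 7, 5, 4, 4, 5, 0, 0, 0, 0, 0, 0, 0]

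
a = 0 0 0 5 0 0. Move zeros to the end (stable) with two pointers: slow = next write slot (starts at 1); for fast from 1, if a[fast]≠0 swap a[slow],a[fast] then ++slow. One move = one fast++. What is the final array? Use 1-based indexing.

[5, 0, 0, 0, 0, 0]

slow=1 fast=1: a[fast]=0, fast++
slow=1 fast=2: a[fast]=0, fast++
slow=1 fast=3: a[fast]=0, fast++
slow=1 fast=4: a[fast]=5≠0 swap→a[1]=5, slow++,fast++
slow=2 fast=5: a[fast]=0, fast++
slow=2 fast=6: a[fast]=0, fast++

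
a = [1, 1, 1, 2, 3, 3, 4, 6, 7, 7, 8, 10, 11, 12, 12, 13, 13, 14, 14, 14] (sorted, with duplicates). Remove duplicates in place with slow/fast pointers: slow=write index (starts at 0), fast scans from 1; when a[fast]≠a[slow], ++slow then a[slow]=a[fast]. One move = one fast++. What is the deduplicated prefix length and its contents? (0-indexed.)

(s=0,f=1) a[fast]=1=a[slow] dup → fast++
(s=0,f=2) a[fast]=1=a[slow] dup → fast++
(s=0,f=3) a[fast]=2≠a[slow]=1 write a[1]=2 → slow++,fast++
(s=1,f=4) a[fast]=3≠a[slow]=2 write a[2]=3 → slow++,fast++
(s=2,f=5) a[fast]=3=a[slow] dup → fast++
(s=2,f=6) a[fast]=4≠a[slow]=3 write a[3]=4 → slow++,fast++
(s=3,f=7) a[fast]=6≠a[slow]=4 write a[4]=6 → slow++,fast++
(s=4,f=8) a[fast]=7≠a[slow]=6 write a[5]=7 → slow++,fast++
(s=5,f=9) a[fast]=7=a[slow] dup → fast++
(s=5,f=10) a[fast]=8≠a[slow]=7 write a[6]=8 → slow++,fast++
(s=6,f=11) a[fast]=10≠a[slow]=8 write a[7]=10 → slow++,fast++
(s=7,f=12) a[fast]=11≠a[slow]=10 write a[8]=11 → slow++,fast++
(s=8,f=13) a[fast]=12≠a[slow]=11 write a[9]=12 → slow++,fast++
(s=9,f=14) a[fast]=12=a[slow] dup → fast++
(s=9,f=15) a[fast]=13≠a[slow]=12 write a[10]=13 → slow++,fast++
(s=10,f=16) a[fast]=13=a[slow] dup → fast++
(s=10,f=17) a[fast]=14≠a[slow]=13 write a[11]=14 → slow++,fast++
(s=11,f=18) a[fast]=14=a[slow] dup → fast++
(s=11,f=19) a[fast]=14=a[slow] dup → fast++

length 12; prefix = [1, 2, 3, 4, 6, 7, 8, 10, 11, 12, 13, 14]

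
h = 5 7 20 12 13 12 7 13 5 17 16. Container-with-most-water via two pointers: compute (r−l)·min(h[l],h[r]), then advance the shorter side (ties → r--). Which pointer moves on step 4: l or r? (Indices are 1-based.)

l=1 r=11: min(5,16)*10=50 best=50 *, l++
l=2 r=11: min(7,16)*9=63 best=63 *, l++
l=3 r=11: min(20,16)*8=128 best=128 *, r--
l=3 r=10: min(20,17)*7=119 best=128, r--

r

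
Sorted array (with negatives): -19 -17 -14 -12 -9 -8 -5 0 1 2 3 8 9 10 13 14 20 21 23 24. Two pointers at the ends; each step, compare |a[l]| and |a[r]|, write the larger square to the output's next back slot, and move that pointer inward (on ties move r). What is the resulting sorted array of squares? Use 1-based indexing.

l=1 r=20: |-19|<=|24| out[20]=576, r--
l=1 r=19: |-19|<=|23| out[19]=529, r--
l=1 r=18: |-19|<=|21| out[18]=441, r--
l=1 r=17: |-19|<=|20| out[17]=400, r--
l=1 r=16: |-19|>|14| out[16]=361, l++
l=2 r=16: |-17|>|14| out[15]=289, l++
l=3 r=16: |-14|<=|14| out[14]=196, r--
l=3 r=15: |-14|>|13| out[13]=196, l++
l=4 r=15: |-12|<=|13| out[12]=169, r--
l=4 r=14: |-12|>|10| out[11]=144, l++
l=5 r=14: |-9|<=|10| out[10]=100, r--
l=5 r=13: |-9|<=|9| out[9]=81, r--
l=5 r=12: |-9|>|8| out[8]=81, l++
l=6 r=12: |-8|<=|8| out[7]=64, r--
l=6 r=11: |-8|>|3| out[6]=64, l++
l=7 r=11: |-5|>|3| out[5]=25, l++
l=8 r=11: |0|<=|3| out[4]=9, r--
l=8 r=10: |0|<=|2| out[3]=4, r--
l=8 r=9: |0|<=|1| out[2]=1, r--
l=8 r=8: |0|<=|0| out[1]=0, r--

[0, 1, 4, 9, 25, 64, 64, 81, 81, 100, 144, 169, 196, 196, 289, 361, 400, 441, 529, 576]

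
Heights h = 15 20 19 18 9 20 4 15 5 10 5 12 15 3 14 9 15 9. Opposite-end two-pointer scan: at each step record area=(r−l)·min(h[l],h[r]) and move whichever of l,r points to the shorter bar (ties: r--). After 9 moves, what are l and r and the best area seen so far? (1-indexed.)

l=1, r=9, best area=240

[1,18] min(15,9)*17=153 best=153 * → r--
[1,17] min(15,15)*16=240 best=240 * → r--
[1,16] min(15,9)*15=135 best=240 → r--
[1,15] min(15,14)*14=196 best=240 → r--
[1,14] min(15,3)*13=39 best=240 → r--
[1,13] min(15,15)*12=180 best=240 → r--
[1,12] min(15,12)*11=132 best=240 → r--
[1,11] min(15,5)*10=50 best=240 → r--
[1,10] min(15,10)*9=90 best=240 → r--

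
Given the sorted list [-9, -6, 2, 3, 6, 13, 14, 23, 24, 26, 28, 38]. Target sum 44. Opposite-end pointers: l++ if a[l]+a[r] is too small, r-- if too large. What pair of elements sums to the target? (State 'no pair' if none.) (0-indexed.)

[0,11] -9+38=29 <44 → l++
[1,11] -6+38=32 <44 → l++
[2,11] 2+38=40 <44 → l++
[3,11] 3+38=41 <44 → l++
[4,11] 6+38=44 → found

(6, 38)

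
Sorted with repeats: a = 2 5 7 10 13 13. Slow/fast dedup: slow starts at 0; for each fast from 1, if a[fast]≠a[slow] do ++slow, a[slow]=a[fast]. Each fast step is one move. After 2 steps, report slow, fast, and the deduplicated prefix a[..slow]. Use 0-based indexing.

(s=0,f=1) a[fast]=5≠a[slow]=2 write a[1]=5 → slow++,fast++
(s=1,f=2) a[fast]=7≠a[slow]=5 write a[2]=7 → slow++,fast++

slow=2, fast=3, prefix=[2, 5, 7]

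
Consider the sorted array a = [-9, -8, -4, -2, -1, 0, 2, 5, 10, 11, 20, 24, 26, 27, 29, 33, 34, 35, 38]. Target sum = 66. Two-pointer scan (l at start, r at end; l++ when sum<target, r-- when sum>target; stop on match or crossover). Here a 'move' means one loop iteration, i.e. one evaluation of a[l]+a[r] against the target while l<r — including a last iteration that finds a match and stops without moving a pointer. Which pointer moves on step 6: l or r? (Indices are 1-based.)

l

[1,19] -9+38=29 <66 → l++
[2,19] -8+38=30 <66 → l++
[3,19] -4+38=34 <66 → l++
[4,19] -2+38=36 <66 → l++
[5,19] -1+38=37 <66 → l++
[6,19] 0+38=38 <66 → l++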